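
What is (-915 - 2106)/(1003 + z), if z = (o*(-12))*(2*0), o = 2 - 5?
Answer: -3021/1003 ≈ -3.0120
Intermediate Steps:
o = -3
z = 0 (z = (-3*(-12))*(2*0) = 36*0 = 0)
(-915 - 2106)/(1003 + z) = (-915 - 2106)/(1003 + 0) = -3021/1003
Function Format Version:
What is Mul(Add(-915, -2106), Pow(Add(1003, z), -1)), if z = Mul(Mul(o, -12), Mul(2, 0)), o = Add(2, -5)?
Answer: Rational(-3021, 1003) ≈ -3.0120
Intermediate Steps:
o = -3
z = 0 (z = Mul(Mul(-3, -12), Mul(2, 0)) = Mul(36, 0) = 0)
Mul(Add(-915, -2106), Pow(Add(1003, z), -1)) = Mul(Add(-915, -2106), Pow(Add(1003, 0), -1)) = Mul(-3021, Pow(1003, -1)) = Mul(-3021, Rational(1, 1003)) = Rational(-3021, 1003)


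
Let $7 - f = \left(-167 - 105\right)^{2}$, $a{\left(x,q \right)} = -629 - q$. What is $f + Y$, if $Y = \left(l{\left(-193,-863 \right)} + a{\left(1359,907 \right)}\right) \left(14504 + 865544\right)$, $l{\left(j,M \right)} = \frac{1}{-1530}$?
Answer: $- \frac{1034148634349}{765} \approx -1.3518 \cdot 10^{9}$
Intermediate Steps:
$l{\left(j,M \right)} = - \frac{1}{1530}$
$Y = - \frac{1034092041944}{765}$ ($Y = \left(- \frac{1}{1530} - 1536\right) \left(14504 + 865544\right) = \left(- \frac{1}{1530} - 1536\right) 880048 = \left(- \frac{2350081}{1530}\right) 880048 = - \frac{1034092041944}{765} \approx -1.3518 \cdot 10^{9}$)
$f = -73977$ ($f = 7 - \left(-167 - 105\right)^{2} = 7 - \left(-272\right)^{2} = 7 - 73984 = -73977$)
$f + Y = -73977 - \frac{1034092041944}{765} = - \frac{1034148634349}{765}$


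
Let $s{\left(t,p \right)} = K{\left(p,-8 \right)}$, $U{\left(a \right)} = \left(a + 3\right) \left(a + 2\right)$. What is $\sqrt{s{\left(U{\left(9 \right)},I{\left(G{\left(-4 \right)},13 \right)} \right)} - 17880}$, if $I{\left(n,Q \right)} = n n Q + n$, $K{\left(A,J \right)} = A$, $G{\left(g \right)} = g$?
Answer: $6 i \sqrt{491} \approx 132.95 i$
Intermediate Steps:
$U{\left(a \right)} = \left(2 + a\right) \left(3 + a\right)$ ($U{\left(a \right)} = \left(3 + a\right) \left(2 + a\right) = \left(2 + a\right) \left(3 + a\right)$)
$I{\left(n,Q \right)} = n + Q n^{2}$ ($I{\left(n,Q \right)} = n^{2} Q + n = Q n^{2} + n = n + Q n^{2}$)
$s{\left(t,p \right)} = p$
$\sqrt{s{\left(U{\left(9 \right)},I{\left(G{\left(-4 \right)},13 \right)} \right)} - 17880} = \sqrt{- 4 \left(1 + 13 \left(-4\right)\right) - 17880} = \sqrt{- 4 \left(1 - 52\right) - 17880} = \sqrt{\left(-4\right) \left(-51\right) - 17880} = \sqrt{204 - 17880} = \sqrt{-17676} = 6 i \sqrt{491}$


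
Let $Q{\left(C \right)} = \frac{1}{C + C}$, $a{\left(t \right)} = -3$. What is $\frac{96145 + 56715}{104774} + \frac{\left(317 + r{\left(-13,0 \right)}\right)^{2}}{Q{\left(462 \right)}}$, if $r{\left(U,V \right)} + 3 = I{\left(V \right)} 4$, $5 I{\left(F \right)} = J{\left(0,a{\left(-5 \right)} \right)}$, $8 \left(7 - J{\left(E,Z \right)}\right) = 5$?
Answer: $\frac{123222246936707}{1309675} \approx 9.4086 \cdot 10^{7}$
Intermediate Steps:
$J{\left(E,Z \right)} = \frac{51}{8}$ ($J{\left(E,Z \right)} = 7 - \frac{5}{8} = \frac{51}{8}$)
$I{\left(F \right)} = \frac{51}{40}$ ($I{\left(F \right)} = \frac{1}{5} \cdot \frac{51}{8} = \frac{51}{40}$)
$r{\left(U,V \right)} = \frac{21}{10}$ ($r{\left(U,V \right)} = -3 + \frac{51}{40} \cdot 4 = -3 + \frac{51}{10} = \frac{21}{10}$)
$Q{\left(C \right)} = \frac{1}{2 C}$
$\frac{96145 + 56715}{104774} + \frac{\left(317 + r{\left(-13,0 \right)}\right)^{2}}{Q{\left(462 \right)}} = \frac{96145 + 56715}{104774} + \frac{\left(317 + \frac{21}{10}\right)^{2}}{\frac{1}{2} \cdot \frac{1}{462}} = 152860 \cdot \frac{1}{104774} + \frac{\left(\frac{3191}{10}\right)^{2}}{\frac{1}{2} \cdot \frac{1}{462}} = \frac{76430}{52387} + \frac{10182481 \frac{1}{\frac{1}{924}}}{100} = \frac{76430}{52387} + \frac{10182481}{100} \cdot 924 = \frac{76430}{52387} + \frac{2352153111}{25} = \frac{123222246936707}{1309675}$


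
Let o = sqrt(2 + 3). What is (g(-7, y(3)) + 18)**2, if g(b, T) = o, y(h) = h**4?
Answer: (18 + sqrt(5))**2 ≈ 409.50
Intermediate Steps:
o = sqrt(5) ≈ 2.2361
g(b, T) = sqrt(5)
(g(-7, y(3)) + 18)**2 = (sqrt(5) + 18)**2 = (18 + sqrt(5))**2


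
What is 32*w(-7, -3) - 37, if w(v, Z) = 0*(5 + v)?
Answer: -37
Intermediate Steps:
w(v, Z) = 0
32*w(-7, -3) - 37 = 32*0 - 37 = 0 - 37 = -37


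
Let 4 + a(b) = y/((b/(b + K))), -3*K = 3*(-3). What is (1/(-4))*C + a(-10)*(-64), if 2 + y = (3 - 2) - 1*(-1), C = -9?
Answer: 1033/4 ≈ 258.25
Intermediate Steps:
K = 3 (K = -(-3) = -1/3*(-9) = 3)
y = 0 (y = -2 + ((3 - 2) - 1*(-1)) = -2 + (1 + 1) = -2 + 2 = 0)
a(b) = -4 (a(b) = -4 + 0/((b/(b + 3))) = -4 + 0/((b/(3 + b))) = -4 + 0*((3 + b)/b) = -4 + 0 = -4)
(1/(-4))*C + a(-10)*(-64) = (1/(-4))*(-9) - 4*(-64) = (1*(-1/4))*(-9) + 256 = -1/4*(-9) + 256 = 9/4 + 256 = 1033/4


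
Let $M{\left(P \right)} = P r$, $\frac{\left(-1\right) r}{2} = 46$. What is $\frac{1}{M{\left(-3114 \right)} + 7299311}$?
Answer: $\frac{1}{7585799} \approx 1.3183 \cdot 10^{-7}$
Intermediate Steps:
$r = -92$ ($r = \left(-2\right) 46 = -92$)
$M{\left(P \right)} = - 92 P$ ($M{\left(P \right)} = P \left(-92\right) = - 92 P$)
$\frac{1}{M{\left(-3114 \right)} + 7299311} = \frac{1}{\left(-92\right) \left(-3114\right) + 7299311} = \frac{1}{286488 + 7299311} = \frac{1}{7585799}$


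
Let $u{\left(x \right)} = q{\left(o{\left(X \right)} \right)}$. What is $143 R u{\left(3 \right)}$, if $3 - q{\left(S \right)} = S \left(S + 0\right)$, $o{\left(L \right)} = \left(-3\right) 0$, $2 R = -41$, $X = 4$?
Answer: $- \frac{17589}{2} \approx -8794.5$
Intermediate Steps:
$R = - \frac{41}{2}$ ($R = \frac{1}{2} \left(-41\right) = - \frac{41}{2} \approx -20.5$)
$o{\left(L \right)} = 0$
$q{\left(S \right)} = 3 - S^{2}$ ($q{\left(S \right)} = 3 - S \left(S + 0\right) = 3 - S S = 3 - S^{2}$)
$u{\left(x \right)} = 3$ ($u{\left(x \right)} = 3 - 0^{2} = 3 - 0 = 3 + 0 = 3$)
$143 R u{\left(3 \right)} = 143 \left(- \frac{41}{2}\right) 3 = \left(- \frac{5863}{2}\right) 3 = - \frac{17589}{2}$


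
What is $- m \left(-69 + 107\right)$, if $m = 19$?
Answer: $-722$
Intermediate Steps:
$- m \left(-69 + 107\right) = \left(-1\right) 19 \left(-69 + 107\right) = \left(-19\right) 38 = -722$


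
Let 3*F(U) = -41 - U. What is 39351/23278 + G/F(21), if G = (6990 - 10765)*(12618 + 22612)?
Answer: 4643726530131/721618 ≈ 6.4352e+6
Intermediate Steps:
F(U) = -41/3 - U/3 (F(U) = (-41 - U)/3 = -41/3 - U/3)
G = -132993250 (G = -3775*35230 = -132993250)
39351/23278 + G/F(21) = 39351/23278 - 132993250/(-41/3 - ⅓*21) = 39351*(1/23278) - 132993250/(-41/3 - 7) = 39351/23278 - 132993250/(-62/3) = 39351/23278 - 132993250*(-3/62) = 39351/23278 + 199489875/31 = 4643726530131/721618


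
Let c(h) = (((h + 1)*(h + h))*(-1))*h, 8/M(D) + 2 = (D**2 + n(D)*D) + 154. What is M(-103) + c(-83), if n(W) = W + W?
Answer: 36129746292/31979 ≈ 1.1298e+6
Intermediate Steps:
n(W) = 2*W
M(D) = 8/(152 + 3*D**2) (M(D) = 8/(-2 + ((D**2 + (2*D)*D) + 154)) = 8/(-2 + ((D**2 + 2*D**2) + 154)) = 8/(-2 + (3*D**2 + 154)) = 8/(-2 + (154 + 3*D**2)) = 8/(152 + 3*D**2))
c(h) = -2*h**2*(1 + h) (c(h) = (((1 + h)*(2*h))*(-1))*h = ((2*h*(1 + h))*(-1))*h = (-2*h*(1 + h))*h = -2*h**2*(1 + h))
M(-103) + c(-83) = 8/(152 + 3*(-103)**2) + 2*(-83)**2*(-1 - 1*(-83)) = 8/(152 + 3*10609) + 2*6889*(-1 + 83) = 8/(152 + 31827) + 2*6889*82 = 8/31979 + 1129796 = 36129746292/31979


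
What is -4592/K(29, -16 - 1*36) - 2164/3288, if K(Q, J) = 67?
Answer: -3810871/55074 ≈ -69.195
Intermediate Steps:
-4592/K(29, -16 - 1*36) - 2164/3288 = -4592/67 - 2164/3288 = -4592*1/67 - 2164*1/3288 = -4592/67 - 541/822 = -3810871/55074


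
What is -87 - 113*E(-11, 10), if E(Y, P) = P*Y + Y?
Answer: 13586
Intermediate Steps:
E(Y, P) = Y + P*Y
-87 - 113*E(-11, 10) = -87 - (-1243)*(1 + 10) = -87 - (-1243)*11 = -87 - 113*(-121) = -87 + 13673 = 13586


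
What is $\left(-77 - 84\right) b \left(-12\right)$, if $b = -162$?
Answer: $-312984$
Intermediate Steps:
$\left(-77 - 84\right) b \left(-12\right) = \left(-77 - 84\right) \left(-162\right) \left(-12\right) = \left(-161\right) \left(-162\right) \left(-12\right) = 26082 \left(-12\right) = -312984$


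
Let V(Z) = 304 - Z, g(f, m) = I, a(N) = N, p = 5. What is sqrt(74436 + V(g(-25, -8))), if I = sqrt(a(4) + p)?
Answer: sqrt(74737) ≈ 273.38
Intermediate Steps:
I = 3 (I = sqrt(4 + 5) = sqrt(9) = 3)
g(f, m) = 3
sqrt(74436 + V(g(-25, -8))) = sqrt(74436 + (304 - 1*3)) = sqrt(74436 + (304 - 3)) = sqrt(74436 + 301) = sqrt(74737)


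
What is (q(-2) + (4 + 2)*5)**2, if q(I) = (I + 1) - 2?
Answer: 729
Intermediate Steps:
q(I) = -1 + I (q(I) = (1 + I) - 2 = -1 + I)
(q(-2) + (4 + 2)*5)**2 = ((-1 - 2) + (4 + 2)*5)**2 = (-3 + 6*5)**2 = (-3 + 30)**2 = 27**2 = 729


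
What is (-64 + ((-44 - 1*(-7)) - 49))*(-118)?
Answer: 17700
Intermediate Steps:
(-64 + ((-44 - 1*(-7)) - 49))*(-118) = (-64 + ((-44 + 7) - 49))*(-118) = (-64 + (-37 - 49))*(-118) = (-64 - 86)*(-118) = -150*(-118) = 17700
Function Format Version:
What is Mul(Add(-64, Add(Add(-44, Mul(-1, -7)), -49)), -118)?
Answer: 17700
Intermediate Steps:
Mul(Add(-64, Add(Add(-44, Mul(-1, -7)), -49)), -118) = Mul(Add(-64, Add(Add(-44, 7), -49)), -118) = Mul(Add(-64, Add(-37, -49)), -118) = Mul(Add(-64, -86), -118) = Mul(-150, -118) = 17700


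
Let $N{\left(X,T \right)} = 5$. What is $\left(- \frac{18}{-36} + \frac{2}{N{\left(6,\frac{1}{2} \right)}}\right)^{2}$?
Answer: $\frac{81}{100} \approx 0.81$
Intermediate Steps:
$\left(- \frac{18}{-36} + \frac{2}{N{\left(6,\frac{1}{2} \right)}}\right)^{2} = \left(- \frac{18}{-36} + \frac{2}{5}\right)^{2} = \left(\left(-18\right) \left(- \frac{1}{36}\right) + 2 \cdot \frac{1}{5}\right)^{2} = \left(\frac{1}{2} + \frac{2}{5}\right)^{2} = \left(\frac{9}{10}\right)^{2} = \frac{81}{100}$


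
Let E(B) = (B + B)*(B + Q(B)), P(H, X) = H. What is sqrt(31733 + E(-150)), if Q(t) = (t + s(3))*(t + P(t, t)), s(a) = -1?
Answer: I*sqrt(13513267) ≈ 3676.0*I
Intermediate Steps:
Q(t) = 2*t*(-1 + t) (Q(t) = (t - 1)*(t + t) = (-1 + t)*(2*t) = 2*t*(-1 + t))
E(B) = 2*B*(B + 2*B*(-1 + B)) (E(B) = (B + B)*(B + 2*B*(-1 + B)) = (2*B)*(B + 2*B*(-1 + B)) = 2*B*(B + 2*B*(-1 + B)))
sqrt(31733 + E(-150)) = sqrt(31733 + (-150)**2*(-2 + 4*(-150))) = sqrt(31733 + 22500*(-2 - 600)) = sqrt(31733 + 22500*(-602)) = sqrt(31733 - 13545000) = sqrt(-13513267) = I*sqrt(13513267)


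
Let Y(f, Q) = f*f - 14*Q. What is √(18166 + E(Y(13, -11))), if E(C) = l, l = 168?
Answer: √18334 ≈ 135.40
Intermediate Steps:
Y(f, Q) = f² - 14*Q
E(C) = 168
√(18166 + E(Y(13, -11))) = √(18166 + 168) = √18334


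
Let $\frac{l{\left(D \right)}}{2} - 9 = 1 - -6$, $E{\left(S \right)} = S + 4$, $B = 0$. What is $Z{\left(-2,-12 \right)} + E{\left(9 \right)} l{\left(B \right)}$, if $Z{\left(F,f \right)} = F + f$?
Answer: $402$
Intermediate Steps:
$E{\left(S \right)} = 4 + S$
$l{\left(D \right)} = 32$ ($l{\left(D \right)} = 18 + 2 \left(1 - -6\right) = 18 + 2 \left(1 + 6\right) = 18 + 2 \cdot 7 = 18 + 14 = 32$)
$Z{\left(-2,-12 \right)} + E{\left(9 \right)} l{\left(B \right)} = \left(-2 - 12\right) + \left(4 + 9\right) 32 = -14 + 13 \cdot 32 = -14 + 416 = 402$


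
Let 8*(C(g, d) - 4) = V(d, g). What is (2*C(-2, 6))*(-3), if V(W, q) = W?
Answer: -57/2 ≈ -28.500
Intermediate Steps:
C(g, d) = 4 + d/8
(2*C(-2, 6))*(-3) = (2*(4 + (⅛)*6))*(-3) = (2*(4 + ¾))*(-3) = (2*(19/4))*(-3) = (19/2)*(-3) = -57/2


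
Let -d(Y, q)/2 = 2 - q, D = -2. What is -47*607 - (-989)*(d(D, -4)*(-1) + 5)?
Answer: -11716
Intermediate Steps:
d(Y, q) = -4 + 2*q (d(Y, q) = -2*(2 - q) = -4 + 2*q)
-47*607 - (-989)*(d(D, -4)*(-1) + 5) = -47*607 - (-989)*((-4 + 2*(-4))*(-1) + 5) = -28529 - (-989)*((-4 - 8)*(-1) + 5) = -28529 - (-989)*(-12*(-1) + 5) = -28529 - (-989)*(12 + 5) = -28529 - (-989)*17 = -28529 - 1*(-16813) = -28529 + 16813 = -11716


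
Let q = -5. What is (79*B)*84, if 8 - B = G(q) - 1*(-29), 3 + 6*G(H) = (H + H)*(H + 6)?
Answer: -124978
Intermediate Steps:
G(H) = -1/2 + H*(6 + H)/3 (G(H) = -1/2 + ((H + H)*(H + 6))/6 = -1/2 + ((2*H)*(6 + H))/6 = -1/2 + (2*H*(6 + H))/6 = -1/2 + H*(6 + H)/3)
B = -113/6 (B = 8 - ((-1/2 + 2*(-5) + (1/3)*(-5)**2) - 1*(-29)) = 8 - ((-1/2 - 10 + (1/3)*25) + 29) = 8 - ((-1/2 - 10 + 25/3) + 29) = 8 - (-13/6 + 29) = 8 - 1*161/6 = 8 - 161/6 = -113/6 ≈ -18.833)
(79*B)*84 = (79*(-113/6))*84 = -8927/6*84 = -124978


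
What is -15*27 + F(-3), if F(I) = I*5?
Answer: -420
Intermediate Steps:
F(I) = 5*I
-15*27 + F(-3) = -15*27 + 5*(-3) = -405 - 15 = -420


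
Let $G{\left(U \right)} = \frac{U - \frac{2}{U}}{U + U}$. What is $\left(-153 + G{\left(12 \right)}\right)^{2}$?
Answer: $\frac{482285521}{20736} \approx 23258.0$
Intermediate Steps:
$G{\left(U \right)} = \frac{U - \frac{2}{U}}{2 U}$
$\left(-153 + G{\left(12 \right)}\right)^{2} = \left(-153 + \left(\frac{1}{2} - \frac{1}{144}\right)\right)^{2} = \left(-153 + \frac{71}{144}\right)^{2} = \left(- \frac{21961}{144}\right)^{2} = \frac{482285521}{20736}$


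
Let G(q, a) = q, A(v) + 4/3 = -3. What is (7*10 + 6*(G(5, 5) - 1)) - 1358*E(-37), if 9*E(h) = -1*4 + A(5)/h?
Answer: 679204/999 ≈ 679.88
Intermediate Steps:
A(v) = -13/3 (A(v) = -4/3 - 3 = -13/3)
E(h) = -4/9 - 13/(27*h) (E(h) = (-1*4 - 13/(3*h))/9 = (-4 - 13/(3*h))/9 = -4/9 - 13/(27*h))
(7*10 + 6*(G(5, 5) - 1)) - 1358*E(-37) = (7*10 + 6*(5 - 1)) - 1358*(-13 - 12*(-37))/(27*(-37)) = (70 + 6*4) - 1358*(-1)*(-13 + 444)/(27*37) = (70 + 24) - 1358*(-1)*431/(27*37) = 94 - 1358*(-431/999) = 94 + 585298/999 = 679204/999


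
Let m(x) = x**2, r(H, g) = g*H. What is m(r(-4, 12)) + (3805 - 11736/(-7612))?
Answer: 11628361/1903 ≈ 6110.5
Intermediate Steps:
r(H, g) = H*g
m(r(-4, 12)) + (3805 - 11736/(-7612)) = (-4*12)**2 + (3805 - 11736/(-7612)) = (-48)**2 + (3805 - 11736*(-1)/7612) = 2304 + (3805 - 1*(-2934/1903)) = 2304 + (3805 + 2934/1903) = 2304 + 7243849/1903 = 11628361/1903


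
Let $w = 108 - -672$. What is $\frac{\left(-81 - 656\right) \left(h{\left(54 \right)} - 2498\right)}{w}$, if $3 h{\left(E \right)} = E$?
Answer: $\frac{91388}{39} \approx 2343.3$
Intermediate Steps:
$h{\left(E \right)} = \frac{E}{3}$
$w = 780$ ($w = 108 + 672 = 780$)
$\frac{\left(-81 - 656\right) \left(h{\left(54 \right)} - 2498\right)}{w} = \frac{\left(-81 - 656\right) \left(\frac{1}{3} \cdot 54 - 2498\right)}{780} = - 737 \left(18 - 2498\right) \frac{1}{780} = \left(-737\right) \left(-2480\right) \frac{1}{780} = 1827760 \cdot \frac{1}{780} = \frac{91388}{39}$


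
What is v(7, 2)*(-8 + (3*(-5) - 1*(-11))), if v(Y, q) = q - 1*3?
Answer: 12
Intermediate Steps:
v(Y, q) = -3 + q (v(Y, q) = q - 3 = -3 + q)
v(7, 2)*(-8 + (3*(-5) - 1*(-11))) = (-3 + 2)*(-8 + (3*(-5) - 1*(-11))) = -(-8 + (-15 + 11)) = -(-8 - 4) = -1*(-12) = 12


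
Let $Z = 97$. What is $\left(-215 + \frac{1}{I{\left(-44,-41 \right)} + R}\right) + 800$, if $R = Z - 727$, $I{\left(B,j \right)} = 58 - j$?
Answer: $\frac{310634}{531} \approx 585.0$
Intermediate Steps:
$R = -630$ ($R = 97 - 727 = -630$)
$\left(-215 + \frac{1}{I{\left(-44,-41 \right)} + R}\right) + 800 = \left(-215 + \frac{1}{\left(58 - -41\right) - 630}\right) + 800 = \left(-215 + \frac{1}{\left(58 + 41\right) - 630}\right) + 800 = \left(-215 + \frac{1}{99 - 630}\right) + 800 = \left(-215 + \frac{1}{-531}\right) + 800 = \left(-215 - \frac{1}{531}\right) + 800 = - \frac{114166}{531} + 800 = \frac{310634}{531}$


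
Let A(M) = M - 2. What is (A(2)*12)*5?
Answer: 0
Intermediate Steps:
A(M) = -2 + M
(A(2)*12)*5 = ((-2 + 2)*12)*5 = (0*12)*5 = 0*5 = 0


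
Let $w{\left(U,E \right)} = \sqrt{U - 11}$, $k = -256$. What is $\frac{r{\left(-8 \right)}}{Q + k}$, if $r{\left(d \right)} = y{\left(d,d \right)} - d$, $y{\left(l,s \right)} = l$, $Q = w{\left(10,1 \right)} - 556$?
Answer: $0$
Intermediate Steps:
$w{\left(U,E \right)} = \sqrt{-11 + U}$
$Q = -556 + i$ ($Q = \sqrt{-11 + 10} - 556 = \sqrt{-1} - 556 = i - 556 = -556 + i \approx -556.0 + 1.0 i$)
$r{\left(d \right)} = 0$ ($r{\left(d \right)} = d - d = 0$)
$\frac{r{\left(-8 \right)}}{Q + k} = \frac{1}{\left(-556 + i\right) - 256} \cdot 0 = \frac{1}{-812 + i} 0 = \frac{-812 - i}{659345} \cdot 0 = 0$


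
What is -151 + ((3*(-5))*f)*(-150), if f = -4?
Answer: -9151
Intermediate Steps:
-151 + ((3*(-5))*f)*(-150) = -151 + ((3*(-5))*(-4))*(-150) = -151 - 15*(-4)*(-150) = -151 + 60*(-150) = -151 - 9000 = -9151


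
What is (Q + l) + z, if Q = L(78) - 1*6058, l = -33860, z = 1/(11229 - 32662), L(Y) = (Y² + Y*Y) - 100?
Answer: -596909051/21433 ≈ -27850.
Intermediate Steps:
L(Y) = -100 + 2*Y² (L(Y) = (Y² + Y²) - 100 = 2*Y² - 100 = -100 + 2*Y²)
z = -1/21433 (z = 1/(-21433) = -1/21433 ≈ -4.6657e-5)
Q = 6010 (Q = (-100 + 2*78²) - 1*6058 = (-100 + 2*6084) - 6058 = (-100 + 12168) - 6058 = 12068 - 6058 = 6010)
(Q + l) + z = (6010 - 33860) - 1/21433 = -27850 - 1/21433 = -596909051/21433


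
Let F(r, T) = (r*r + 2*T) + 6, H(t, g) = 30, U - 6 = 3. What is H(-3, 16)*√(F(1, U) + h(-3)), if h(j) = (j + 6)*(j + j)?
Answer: 30*√7 ≈ 79.373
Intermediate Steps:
U = 9 (U = 6 + 3 = 9)
h(j) = 2*j*(6 + j) (h(j) = (6 + j)*(2*j) = 2*j*(6 + j))
F(r, T) = 6 + r² + 2*T (F(r, T) = (r² + 2*T) + 6 = 6 + r² + 2*T)
H(-3, 16)*√(F(1, U) + h(-3)) = 30*√((6 + 1² + 2*9) + 2*(-3)*(6 - 3)) = 30*√((6 + 1 + 18) + 2*(-3)*3) = 30*√(25 - 18) = 30*√7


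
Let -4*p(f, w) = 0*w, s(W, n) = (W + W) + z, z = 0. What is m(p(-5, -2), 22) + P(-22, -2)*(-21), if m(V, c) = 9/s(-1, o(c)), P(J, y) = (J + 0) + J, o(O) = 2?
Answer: 1839/2 ≈ 919.50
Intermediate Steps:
P(J, y) = 2*J (P(J, y) = J + J = 2*J)
s(W, n) = 2*W (s(W, n) = (W + W) + 0 = 2*W + 0 = 2*W)
p(f, w) = 0 (p(f, w) = -0*w = -¼*0 = 0)
m(V, c) = -9/2 (m(V, c) = 9/((2*(-1))) = 9/(-2) = 9*(-½) = -9/2)
m(p(-5, -2), 22) + P(-22, -2)*(-21) = -9/2 + (2*(-22))*(-21) = -9/2 - 44*(-21) = -9/2 + 924 = 1839/2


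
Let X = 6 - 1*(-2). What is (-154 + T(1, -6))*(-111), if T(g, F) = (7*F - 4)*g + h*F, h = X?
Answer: 27528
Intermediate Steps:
X = 8 (X = 6 + 2 = 8)
h = 8
T(g, F) = 8*F + g*(-4 + 7*F) (T(g, F) = (7*F - 4)*g + 8*F = (-4 + 7*F)*g + 8*F = g*(-4 + 7*F) + 8*F = 8*F + g*(-4 + 7*F))
(-154 + T(1, -6))*(-111) = (-154 + (-4*1 + 8*(-6) + 7*(-6)*1))*(-111) = (-154 + (-4 - 48 - 42))*(-111) = (-154 - 94)*(-111) = -248*(-111) = 27528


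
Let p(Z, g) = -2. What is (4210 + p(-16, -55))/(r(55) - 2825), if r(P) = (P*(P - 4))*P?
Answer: 2104/75725 ≈ 0.027785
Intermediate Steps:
r(P) = P²*(-4 + P) (r(P) = (P*(-4 + P))*P = P²*(-4 + P))
(4210 + p(-16, -55))/(r(55) - 2825) = (4210 - 2)/(55²*(-4 + 55) - 2825) = 4208/(3025*51 - 2825) = 4208/(154275 - 2825) = 4208/151450 = 4208*(1/151450) = 2104/75725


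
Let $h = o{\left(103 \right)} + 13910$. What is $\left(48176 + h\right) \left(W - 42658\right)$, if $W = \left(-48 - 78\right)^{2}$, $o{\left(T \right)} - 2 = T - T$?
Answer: $-1662840816$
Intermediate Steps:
$o{\left(T \right)} = 2$ ($o{\left(T \right)} = 2 + \left(T - T\right) = 2 + 0 = 2$)
$W = 15876$ ($W = \left(-126\right)^{2} = 15876$)
$h = 13912$ ($h = 2 + 13910 = 13912$)
$\left(48176 + h\right) \left(W - 42658\right) = \left(48176 + 13912\right) \left(15876 - 42658\right) = 62088 \left(-26782\right) = -1662840816$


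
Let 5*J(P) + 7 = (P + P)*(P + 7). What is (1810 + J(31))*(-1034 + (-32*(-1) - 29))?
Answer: -11752369/5 ≈ -2.3505e+6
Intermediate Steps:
J(P) = -7/5 + 2*P*(7 + P)/5 (J(P) = -7/5 + ((P + P)*(P + 7))/5 = -7/5 + ((2*P)*(7 + P))/5 = -7/5 + (2*P*(7 + P))/5 = -7/5 + 2*P*(7 + P)/5)
(1810 + J(31))*(-1034 + (-32*(-1) - 29)) = (1810 + (-7/5 + (2/5)*31**2 + (14/5)*31))*(-1034 + (-32*(-1) - 29)) = (1810 + (-7/5 + (2/5)*961 + 434/5))*(-1034 + (32 - 29)) = (1810 + (-7/5 + 1922/5 + 434/5))*(-1034 + 3) = (1810 + 2349/5)*(-1031) = (11399/5)*(-1031) = -11752369/5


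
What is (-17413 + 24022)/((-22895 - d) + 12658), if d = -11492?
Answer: 6609/1255 ≈ 5.2661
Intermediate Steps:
(-17413 + 24022)/((-22895 - d) + 12658) = (-17413 + 24022)/((-22895 - 1*(-11492)) + 12658) = 6609/((-22895 + 11492) + 12658) = 6609/(-11403 + 12658) = 6609/1255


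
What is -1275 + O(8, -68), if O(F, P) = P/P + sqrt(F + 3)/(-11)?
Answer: -1274 - sqrt(11)/11 ≈ -1274.3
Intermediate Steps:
O(F, P) = 1 - sqrt(3 + F)/11 (O(F, P) = 1 + sqrt(3 + F)*(-1/11) = 1 - sqrt(3 + F)/11)
-1275 + O(8, -68) = -1275 + (1 - sqrt(3 + 8)/11) = -1275 + (1 - sqrt(11)/11) = -1274 - sqrt(11)/11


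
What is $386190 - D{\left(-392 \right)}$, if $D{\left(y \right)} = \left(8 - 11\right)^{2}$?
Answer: $386181$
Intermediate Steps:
$D{\left(y \right)} = 9$ ($D{\left(y \right)} = \left(-3\right)^{2} = 9$)
$386190 - D{\left(-392 \right)} = 386190 - 9 = 386181$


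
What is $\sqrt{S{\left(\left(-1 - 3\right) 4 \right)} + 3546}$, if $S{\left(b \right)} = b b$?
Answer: $\sqrt{3802} \approx 61.66$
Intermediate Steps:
$S{\left(b \right)} = b^{2}$
$\sqrt{S{\left(\left(-1 - 3\right) 4 \right)} + 3546} = \sqrt{\left(\left(-1 - 3\right) 4\right)^{2} + 3546} = \sqrt{\left(\left(-4\right) 4\right)^{2} + 3546} = \sqrt{\left(-16\right)^{2} + 3546} = \sqrt{256 + 3546} = \sqrt{3802}$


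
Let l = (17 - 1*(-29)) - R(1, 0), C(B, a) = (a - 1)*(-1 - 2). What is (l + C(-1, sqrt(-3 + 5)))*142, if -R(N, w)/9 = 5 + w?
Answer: 13348 - 426*sqrt(2) ≈ 12746.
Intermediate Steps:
R(N, w) = -45 - 9*w (R(N, w) = -9*(5 + w) = -45 - 9*w)
C(B, a) = 3 - 3*a (C(B, a) = (-1 + a)*(-3) = 3 - 3*a)
l = 91 (l = (17 - 1*(-29)) - (-45 - 9*0) = (17 + 29) - (-45 + 0) = 46 - 1*(-45) = 46 + 45 = 91)
(l + C(-1, sqrt(-3 + 5)))*142 = (91 + (3 - 3*sqrt(-3 + 5)))*142 = (91 + (3 - 3*sqrt(2)))*142 = (94 - 3*sqrt(2))*142 = 13348 - 426*sqrt(2)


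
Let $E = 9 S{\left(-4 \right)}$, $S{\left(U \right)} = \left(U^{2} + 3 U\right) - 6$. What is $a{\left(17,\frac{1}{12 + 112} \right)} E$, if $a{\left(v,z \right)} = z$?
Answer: $- \frac{9}{62} \approx -0.14516$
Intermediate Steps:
$S{\left(U \right)} = -6 + U^{2} + 3 U$
$E = -18$ ($E = 9 \left(-6 + \left(-4\right)^{2} + 3 \left(-4\right)\right) = 9 \left(-6 + 16 - 12\right) = 9 \left(-2\right) = -18$)
$a{\left(17,\frac{1}{12 + 112} \right)} E = \frac{1}{12 + 112} \left(-18\right) = \frac{1}{124} \left(-18\right) = - \frac{9}{62}$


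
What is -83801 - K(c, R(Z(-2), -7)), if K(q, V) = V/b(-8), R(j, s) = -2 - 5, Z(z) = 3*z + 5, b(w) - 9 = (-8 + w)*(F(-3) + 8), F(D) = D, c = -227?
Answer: -5949878/71 ≈ -83801.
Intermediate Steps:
b(w) = -31 + 5*w (b(w) = 9 + (-8 + w)*(-3 + 8) = 9 + (-8 + w)*5 = 9 + (-40 + 5*w) = -31 + 5*w)
Z(z) = 5 + 3*z
R(j, s) = -7
K(q, V) = -V/71 (K(q, V) = V/(-31 + 5*(-8)) = V/(-31 - 40) = V/(-71) = V*(-1/71) = -V/71)
-83801 - K(c, R(Z(-2), -7)) = -83801 - (-1)*(-7)/71 = -83801 - 1*7/71 = -83801 - 7/71 = -5949878/71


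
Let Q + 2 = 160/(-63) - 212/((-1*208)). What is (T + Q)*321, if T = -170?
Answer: -60824471/1092 ≈ -55700.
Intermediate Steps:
Q = -11533/3276 (Q = -2 + (160/(-63) - 212/((-1*208))) = -2 + (160*(-1/63) - 212/(-208)) = -2 + (-160/63 - 212*(-1/208)) = -2 + (-160/63 + 53/52) = -2 - 4981/3276 = -11533/3276 ≈ -3.5205)
(T + Q)*321 = (-170 - 11533/3276)*321 = -568453/3276*321 = -60824471/1092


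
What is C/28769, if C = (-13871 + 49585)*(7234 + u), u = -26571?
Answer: -690601618/28769 ≈ -24005.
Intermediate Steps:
C = -690601618 (C = (-13871 + 49585)*(7234 - 26571) = 35714*(-19337) = -690601618)
C/28769 = -690601618/28769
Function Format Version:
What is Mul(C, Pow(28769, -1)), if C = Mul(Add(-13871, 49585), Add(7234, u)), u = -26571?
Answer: Rational(-690601618, 28769) ≈ -24005.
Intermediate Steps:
C = -690601618 (C = Mul(Add(-13871, 49585), Add(7234, -26571)) = Mul(35714, -19337) = -690601618)
Mul(C, Pow(28769, -1)) = Mul(-690601618, Pow(28769, -1)) = Mul(-690601618, Rational(1, 28769)) = Rational(-690601618, 28769)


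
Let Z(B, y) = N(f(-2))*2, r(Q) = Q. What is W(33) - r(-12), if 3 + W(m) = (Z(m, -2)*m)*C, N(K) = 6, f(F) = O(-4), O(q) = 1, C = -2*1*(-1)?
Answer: 801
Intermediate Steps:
C = 2 (C = -2*(-1) = 2)
f(F) = 1
Z(B, y) = 12 (Z(B, y) = 6*2 = 12)
W(m) = -3 + 24*m (W(m) = -3 + (12*m)*2 = -3 + 24*m)
W(33) - r(-12) = (-3 + 24*33) - 1*(-12) = (-3 + 792) + 12 = 789 + 12 = 801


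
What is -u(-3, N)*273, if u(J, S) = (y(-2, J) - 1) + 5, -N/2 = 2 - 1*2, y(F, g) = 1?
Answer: -1365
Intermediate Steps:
N = 0 (N = -2*(2 - 1*2) = -2*(2 - 2) = -2*0 = 0)
u(J, S) = 5 (u(J, S) = (1 - 1) + 5 = 0 + 5 = 5)
-u(-3, N)*273 = -5*273 = -1*1365 = -1365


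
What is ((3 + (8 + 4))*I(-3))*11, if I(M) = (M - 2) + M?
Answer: -1320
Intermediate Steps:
I(M) = -2 + 2*M (I(M) = (-2 + M) + M = -2 + 2*M)
((3 + (8 + 4))*I(-3))*11 = ((3 + (8 + 4))*(-2 + 2*(-3)))*11 = ((3 + 12)*(-2 - 6))*11 = (15*(-8))*11 = -120*11 = -1320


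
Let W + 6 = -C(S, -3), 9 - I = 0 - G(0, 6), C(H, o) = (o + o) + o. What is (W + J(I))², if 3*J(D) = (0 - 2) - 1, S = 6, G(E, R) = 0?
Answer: 4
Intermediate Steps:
C(H, o) = 3*o (C(H, o) = 2*o + o = 3*o)
I = 9 (I = 9 - (0 - 1*0) = 9 - (0 + 0) = 9 - 1*0 = 9 + 0 = 9)
J(D) = -1 (J(D) = ((0 - 2) - 1)/3 = (-2 - 1)/3 = (⅓)*(-3) = -1)
W = 3 (W = -6 - 3*(-3) = -6 - 1*(-9) = -6 + 9 = 3)
(W + J(I))² = (3 - 1)² = 2² = 4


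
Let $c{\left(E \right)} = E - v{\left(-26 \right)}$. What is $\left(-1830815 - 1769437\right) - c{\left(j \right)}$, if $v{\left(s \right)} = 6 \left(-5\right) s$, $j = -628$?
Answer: $-3598844$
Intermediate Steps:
$v{\left(s \right)} = - 30 s$
$c{\left(E \right)} = -780 + E$ ($c{\left(E \right)} = E - \left(-30\right) \left(-26\right) = E - 780 = -780 + E$)
$\left(-1830815 - 1769437\right) - c{\left(j \right)} = \left(-1830815 - 1769437\right) - \left(-780 - 628\right) = \left(-1830815 - 1769437\right) - -1408 = -3600252 + 1408 = -3598844$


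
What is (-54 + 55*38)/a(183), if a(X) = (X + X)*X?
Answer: 1018/33489 ≈ 0.030398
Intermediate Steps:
a(X) = 2*X**2 (a(X) = (2*X)*X = 2*X**2)
(-54 + 55*38)/a(183) = (-54 + 55*38)/((2*183**2)) = (-54 + 2090)/((2*33489)) = 2036/66978 = 2036*(1/66978) = 1018/33489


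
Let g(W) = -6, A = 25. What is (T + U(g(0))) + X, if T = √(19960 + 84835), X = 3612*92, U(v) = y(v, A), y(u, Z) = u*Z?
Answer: 332154 + √104795 ≈ 3.3248e+5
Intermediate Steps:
y(u, Z) = Z*u
U(v) = 25*v
X = 332304
T = √104795 ≈ 323.72
(T + U(g(0))) + X = (√104795 + 25*(-6)) + 332304 = (√104795 - 150) + 332304 = (-150 + √104795) + 332304 = 332154 + √104795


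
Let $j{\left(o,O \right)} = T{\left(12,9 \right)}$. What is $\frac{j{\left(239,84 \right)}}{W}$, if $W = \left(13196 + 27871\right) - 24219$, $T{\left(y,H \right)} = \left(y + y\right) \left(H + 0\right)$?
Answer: $\frac{1}{78} \approx 0.012821$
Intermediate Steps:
$T{\left(y,H \right)} = 2 H y$ ($T{\left(y,H \right)} = 2 y H = 2 H y$)
$j{\left(o,O \right)} = 216$ ($j{\left(o,O \right)} = 2 \cdot 9 \cdot 12 = 216$)
$W = 16848$ ($W = 41067 - 24219 = 16848$)
$\frac{j{\left(239,84 \right)}}{W} = \frac{216}{16848} = 216 \cdot \frac{1}{16848} = \frac{1}{78}$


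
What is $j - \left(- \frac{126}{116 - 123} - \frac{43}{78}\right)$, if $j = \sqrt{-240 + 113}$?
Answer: $- \frac{1361}{78} + i \sqrt{127} \approx -17.449 + 11.269 i$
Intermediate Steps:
$j = i \sqrt{127}$ ($j = \sqrt{-127} = i \sqrt{127} \approx 11.269 i$)
$j - \left(- \frac{126}{116 - 123} - \frac{43}{78}\right) = i \sqrt{127} - \left(- \frac{126}{116 - 123} - \frac{43}{78}\right) = i \sqrt{127} - \left(- \frac{126}{-7} - \frac{43}{78}\right) = i \sqrt{127} - \left(\left(-126\right) \left(- \frac{1}{7}\right) - \frac{43}{78}\right) = i \sqrt{127} - \left(18 - \frac{43}{78}\right) = i \sqrt{127} - \frac{1361}{78} = - \frac{1361}{78} + i \sqrt{127}$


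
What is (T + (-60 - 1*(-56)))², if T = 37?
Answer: 1089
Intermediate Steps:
(T + (-60 - 1*(-56)))² = (37 + (-60 - 1*(-56)))² = (37 + (-60 + 56))² = (37 - 4)² = 33² = 1089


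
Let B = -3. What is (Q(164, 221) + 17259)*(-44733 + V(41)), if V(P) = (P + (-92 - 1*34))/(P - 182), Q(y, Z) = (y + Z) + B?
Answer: -111266514788/141 ≈ -7.8912e+8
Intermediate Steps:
Q(y, Z) = -3 + Z + y (Q(y, Z) = (y + Z) - 3 = (Z + y) - 3 = -3 + Z + y)
V(P) = (-126 + P)/(-182 + P) (V(P) = (P + (-92 - 34))/(-182 + P) = (P - 126)/(-182 + P) = (-126 + P)/(-182 + P))
(Q(164, 221) + 17259)*(-44733 + V(41)) = ((-3 + 221 + 164) + 17259)*(-44733 + (-126 + 41)/(-182 + 41)) = (382 + 17259)*(-44733 - 85/(-141)) = 17641*(-44733 - 1/141*(-85)) = 17641*(-44733 + 85/141) = 17641*(-6307268/141) = -111266514788/141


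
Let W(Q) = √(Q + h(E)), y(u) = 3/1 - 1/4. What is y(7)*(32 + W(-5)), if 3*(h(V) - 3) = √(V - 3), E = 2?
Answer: 88 + 11*√(-18 + 3*I)/12 ≈ 88.323 + 3.9025*I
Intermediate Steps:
y(u) = 11/4 (y(u) = 3*1 - 1*¼ = 3 - ¼ = 11/4)
h(V) = 3 + √(-3 + V)/3 (h(V) = 3 + √(V - 3)/3 = 3 + √(-3 + V)/3)
W(Q) = √(3 + Q + I/3) (W(Q) = √(Q + (3 + √(-3 + 2)/3)) = √(Q + (3 + √(-1)/3)) = √(Q + (3 + I/3)) = √(3 + Q + I/3))
y(7)*(32 + W(-5)) = 11*(32 + √(27 + 3*I + 9*(-5))/3)/4 = 11*(32 + √(27 + 3*I - 45)/3)/4 = 11*(32 + √(-18 + 3*I)/3)/4 = 88 + 11*√(-18 + 3*I)/12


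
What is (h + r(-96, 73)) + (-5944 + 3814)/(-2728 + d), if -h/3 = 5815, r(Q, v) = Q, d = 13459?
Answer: -62744867/3577 ≈ -17541.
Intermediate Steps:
h = -17445 (h = -3*5815 = -17445)
(h + r(-96, 73)) + (-5944 + 3814)/(-2728 + d) = (-17445 - 96) + (-5944 + 3814)/(-2728 + 13459) = -17541 - 2130/10731 = -17541 - 2130*1/10731 = -17541 - 710/3577 = -62744867/3577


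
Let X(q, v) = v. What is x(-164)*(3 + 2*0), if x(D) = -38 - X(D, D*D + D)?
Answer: -80310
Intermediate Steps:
x(D) = -38 - D - D² (x(D) = -38 - (D*D + D) = -38 - (D² + D) = -38 - (D + D²) = -38 + (-D - D²) = -38 - D - D²)
x(-164)*(3 + 2*0) = (-38 - 1*(-164)*(1 - 164))*(3 + 2*0) = (-38 - 1*(-164)*(-163))*(3 + 0) = (-38 - 26732)*3 = -26770*3 = -80310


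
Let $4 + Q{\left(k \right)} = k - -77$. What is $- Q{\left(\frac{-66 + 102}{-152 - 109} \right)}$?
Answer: $- \frac{2113}{29} \approx -72.862$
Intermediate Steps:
$Q{\left(k \right)} = 73 + k$ ($Q{\left(k \right)} = -4 + \left(k - -77\right) = -4 + \left(k + 77\right) = -4 + \left(77 + k\right) = 73 + k$)
$- Q{\left(\frac{-66 + 102}{-152 - 109} \right)} = - (73 + \frac{-66 + 102}{-152 - 109}) = - (73 + \frac{36}{-261}) = - (73 + 36 \left(- \frac{1}{261}\right)) = - (73 - \frac{4}{29}) = \left(-1\right) \frac{2113}{29} = - \frac{2113}{29}$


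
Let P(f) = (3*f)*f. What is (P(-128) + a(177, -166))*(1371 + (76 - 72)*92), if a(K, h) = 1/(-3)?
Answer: 256424245/3 ≈ 8.5475e+7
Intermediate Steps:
a(K, h) = -1/3
P(f) = 3*f**2
(P(-128) + a(177, -166))*(1371 + (76 - 72)*92) = (3*(-128)**2 - 1/3)*(1371 + (76 - 72)*92) = (3*16384 - 1/3)*(1371 + 4*92) = (49152 - 1/3)*(1371 + 368) = (147455/3)*1739 = 256424245/3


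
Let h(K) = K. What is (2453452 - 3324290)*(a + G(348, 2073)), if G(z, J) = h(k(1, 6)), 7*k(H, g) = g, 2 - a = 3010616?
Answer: 18352294296696/7 ≈ 2.6218e+12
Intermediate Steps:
a = -3010614 (a = 2 - 1*3010616 = 2 - 3010616 = -3010614)
k(H, g) = g/7
G(z, J) = 6/7 (G(z, J) = (⅐)*6 = 6/7)
(2453452 - 3324290)*(a + G(348, 2073)) = (2453452 - 3324290)*(-3010614 + 6/7) = -870838*(-21074292/7) = 18352294296696/7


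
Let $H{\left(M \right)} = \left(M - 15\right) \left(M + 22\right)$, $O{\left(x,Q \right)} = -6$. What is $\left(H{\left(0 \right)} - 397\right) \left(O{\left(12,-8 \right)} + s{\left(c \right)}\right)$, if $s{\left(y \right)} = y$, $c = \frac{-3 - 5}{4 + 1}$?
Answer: $\frac{27626}{5} \approx 5525.2$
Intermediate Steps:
$c = - \frac{8}{5} \approx -1.6$
$H{\left(M \right)} = \left(-15 + M\right) \left(22 + M\right)$
$\left(H{\left(0 \right)} - 397\right) \left(O{\left(12,-8 \right)} + s{\left(c \right)}\right) = \left(\left(-330 + 0^{2} + 7 \cdot 0\right) - 397\right) \left(-6 - \frac{8}{5}\right) = \left(\left(-330 + 0 + 0\right) - 397\right) \left(- \frac{38}{5}\right) = \left(-330 - 397\right) \left(- \frac{38}{5}\right) = \left(-727\right) \left(- \frac{38}{5}\right) = \frac{27626}{5}$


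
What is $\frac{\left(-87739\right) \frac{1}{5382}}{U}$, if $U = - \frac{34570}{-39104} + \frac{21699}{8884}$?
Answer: $- \frac{146540975888}{29902122279} \approx -4.9007$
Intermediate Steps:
$U = \frac{144454697}{43424992}$ ($U = \left(-34570\right) \left(- \frac{1}{39104}\right) + 21699 \cdot \frac{1}{8884} = \frac{17285}{19552} + \frac{21699}{8884} = \frac{144454697}{43424992} \approx 3.3265$)
$\frac{\left(-87739\right) \frac{1}{5382}}{U} = \frac{\left(-87739\right) \frac{1}{5382}}{\frac{144454697}{43424992}} = \left(-87739\right) \frac{1}{5382} \cdot \frac{43424992}{144454697} = \left(- \frac{87739}{5382}\right) \frac{43424992}{144454697} = - \frac{146540975888}{29902122279}$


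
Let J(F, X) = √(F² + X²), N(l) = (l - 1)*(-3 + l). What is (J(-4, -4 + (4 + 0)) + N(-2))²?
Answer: 361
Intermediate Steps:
N(l) = (-1 + l)*(-3 + l)
(J(-4, -4 + (4 + 0)) + N(-2))² = (√((-4)² + (-4 + (4 + 0))²) + (3 + (-2)² - 4*(-2)))² = (√(16 + (-4 + 4)²) + (3 + 4 + 8))² = (√(16 + 0²) + 15)² = (√(16 + 0) + 15)² = (√16 + 15)² = (4 + 15)² = 19² = 361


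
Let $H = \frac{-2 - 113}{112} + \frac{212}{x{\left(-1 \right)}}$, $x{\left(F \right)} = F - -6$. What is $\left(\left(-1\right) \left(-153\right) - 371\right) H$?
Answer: $- \frac{2525421}{280} \approx -9019.4$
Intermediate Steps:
$x{\left(F \right)} = 6 + F$ ($x{\left(F \right)} = F + 6 = 6 + F$)
$H = \frac{23169}{560}$ ($H = \frac{-2 - 113}{112} + \frac{212}{6 - 1} = \left(-115\right) \frac{1}{112} + \frac{212}{5} = - \frac{115}{112} + 212 \cdot \frac{1}{5} = - \frac{115}{112} + \frac{212}{5} = \frac{23169}{560} \approx 41.373$)
$\left(\left(-1\right) \left(-153\right) - 371\right) H = \left(\left(-1\right) \left(-153\right) - 371\right) \frac{23169}{560} = \left(153 - 371\right) \frac{23169}{560} = \left(-218\right) \frac{23169}{560} = - \frac{2525421}{280}$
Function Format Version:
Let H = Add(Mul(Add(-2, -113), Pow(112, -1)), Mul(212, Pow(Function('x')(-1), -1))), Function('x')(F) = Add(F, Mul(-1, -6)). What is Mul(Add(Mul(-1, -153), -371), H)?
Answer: Rational(-2525421, 280) ≈ -9019.4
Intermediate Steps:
Function('x')(F) = Add(6, F) (Function('x')(F) = Add(F, 6) = Add(6, F))
H = Rational(23169, 560) (H = Add(Mul(Add(-2, -113), Pow(112, -1)), Mul(212, Pow(Add(6, -1), -1))) = Add(Mul(-115, Rational(1, 112)), Mul(212, Pow(5, -1))) = Add(Rational(-115, 112), Mul(212, Rational(1, 5))) = Add(Rational(-115, 112), Rational(212, 5)) = Rational(23169, 560) ≈ 41.373)
Mul(Add(Mul(-1, -153), -371), H) = Mul(Add(Mul(-1, -153), -371), Rational(23169, 560)) = Mul(Add(153, -371), Rational(23169, 560)) = Mul(-218, Rational(23169, 560)) = Rational(-2525421, 280)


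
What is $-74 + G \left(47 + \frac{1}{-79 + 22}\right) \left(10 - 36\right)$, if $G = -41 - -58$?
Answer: $- \frac{1187894}{57} \approx -20840.0$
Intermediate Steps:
$G = 17$ ($G = -41 + 58 = 17$)
$-74 + G \left(47 + \frac{1}{-79 + 22}\right) \left(10 - 36\right) = -74 + 17 \left(47 + \frac{1}{-79 + 22}\right) \left(10 - 36\right) = -74 + 17 \left(47 + \frac{1}{-57}\right) \left(-26\right) = -74 + 17 \left(47 - \frac{1}{57}\right) \left(-26\right) = -74 + 17 \cdot \frac{2678}{57} \left(-26\right) = -74 + 17 \left(- \frac{69628}{57}\right) = -74 - \frac{1183676}{57} = - \frac{1187894}{57}$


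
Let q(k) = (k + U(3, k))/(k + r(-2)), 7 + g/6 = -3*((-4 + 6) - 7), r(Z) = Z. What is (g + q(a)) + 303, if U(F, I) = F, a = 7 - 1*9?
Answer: 1403/4 ≈ 350.75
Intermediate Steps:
a = -2 (a = 7 - 9 = -2)
g = 48 (g = -42 + 6*(-3*((-4 + 6) - 7)) = -42 + 6*(-3*(2 - 7)) = -42 + 6*(-3*(-5)) = -42 + 6*15 = -42 + 90 = 48)
q(k) = (3 + k)/(-2 + k) (q(k) = (k + 3)/(k - 2) = (3 + k)/(-2 + k))
(g + q(a)) + 303 = (48 + (3 - 2)/(-2 - 2)) + 303 = (48 + 1/(-4)) + 303 = (48 - ¼*1) + 303 = (48 - ¼) + 303 = 191/4 + 303 = 1403/4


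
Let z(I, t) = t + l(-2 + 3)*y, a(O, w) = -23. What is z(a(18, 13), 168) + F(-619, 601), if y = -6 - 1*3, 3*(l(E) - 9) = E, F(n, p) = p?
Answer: 685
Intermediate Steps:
l(E) = 9 + E/3
y = -9 (y = -6 - 3 = -9)
z(I, t) = -84 + t (z(I, t) = t + (9 + (-2 + 3)/3)*(-9) = t + (9 + (⅓)*1)*(-9) = t + (9 + ⅓)*(-9) = t + (28/3)*(-9) = t - 84 = -84 + t)
z(a(18, 13), 168) + F(-619, 601) = (-84 + 168) + 601 = 84 + 601 = 685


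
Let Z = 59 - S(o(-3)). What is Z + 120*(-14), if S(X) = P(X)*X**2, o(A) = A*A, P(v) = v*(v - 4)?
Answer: -5266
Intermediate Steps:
P(v) = v*(-4 + v)
o(A) = A**2
S(X) = X**3*(-4 + X) (S(X) = (X*(-4 + X))*X**2 = X**3*(-4 + X))
Z = -3586 (Z = 59 - ((-3)**2)**3*(-4 + (-3)**2) = 59 - 9**3*(-4 + 9) = 59 - 729*5 = 59 - 1*3645 = 59 - 3645 = -3586)
Z + 120*(-14) = -3586 + 120*(-14) = -3586 - 1680 = -5266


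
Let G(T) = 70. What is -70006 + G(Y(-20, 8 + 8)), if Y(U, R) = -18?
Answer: -69936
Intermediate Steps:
-70006 + G(Y(-20, 8 + 8)) = -70006 + 70 = -69936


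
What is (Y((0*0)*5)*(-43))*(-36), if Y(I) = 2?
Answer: 3096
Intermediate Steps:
(Y((0*0)*5)*(-43))*(-36) = (2*(-43))*(-36) = -86*(-36) = 3096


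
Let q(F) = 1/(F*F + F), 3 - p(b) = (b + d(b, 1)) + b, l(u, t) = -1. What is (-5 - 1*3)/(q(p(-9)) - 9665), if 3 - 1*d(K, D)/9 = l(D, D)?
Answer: 1680/2029649 ≈ 0.00082773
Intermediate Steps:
d(K, D) = 36 (d(K, D) = 27 - 9*(-1) = 27 + 9 = 36)
p(b) = -33 - 2*b (p(b) = 3 - ((b + 36) + b) = 3 - ((36 + b) + b) = 3 - (36 + 2*b) = 3 + (-36 - 2*b) = -33 - 2*b)
q(F) = 1/(F + F**2) (q(F) = 1/(F**2 + F) = 1/(F + F**2))
(-5 - 1*3)/(q(p(-9)) - 9665) = (-5 - 1*3)/(1/((-33 - 2*(-9))*(1 + (-33 - 2*(-9)))) - 9665) = (-5 - 3)/(1/((-33 + 18)*(1 + (-33 + 18))) - 9665) = -8/(1/((-15)*(1 - 15)) - 9665) = -8/(-1/15/(-14) - 9665) = -8/(-1/15*(-1/14) - 9665) = -8/(1/210 - 9665) = -8/(-2029649/210) = -210/2029649*(-8) = 1680/2029649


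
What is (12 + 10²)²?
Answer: 12544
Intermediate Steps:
(12 + 10²)² = (12 + 100)² = 112² = 12544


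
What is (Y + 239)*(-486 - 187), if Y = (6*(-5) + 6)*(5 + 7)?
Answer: 32977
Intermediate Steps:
Y = -288 (Y = (-30 + 6)*12 = -24*12 = -288)
(Y + 239)*(-486 - 187) = (-288 + 239)*(-486 - 187) = -49*(-673) = 32977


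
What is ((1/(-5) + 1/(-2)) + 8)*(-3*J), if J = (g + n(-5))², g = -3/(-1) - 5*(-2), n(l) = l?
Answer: -7008/5 ≈ -1401.6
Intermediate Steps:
g = 13 (g = -3*(-1) + 10 = 3 + 10 = 13)
J = 64 (J = (13 - 5)² = 8² = 64)
((1/(-5) + 1/(-2)) + 8)*(-3*J) = ((1/(-5) + 1/(-2)) + 8)*(-3*64) = ((1*(-⅕) + 1*(-½)) + 8)*(-192) = ((-⅕ - ½) + 8)*(-192) = (-7/10 + 8)*(-192) = (73/10)*(-192) = -7008/5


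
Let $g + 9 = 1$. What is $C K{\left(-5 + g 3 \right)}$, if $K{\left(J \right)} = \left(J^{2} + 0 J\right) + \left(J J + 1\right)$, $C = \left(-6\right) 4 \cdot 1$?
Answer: $-40392$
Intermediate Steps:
$g = -8$ ($g = -9 + 1 = -8$)
$C = -24$ ($C = \left(-24\right) 1 = -24$)
$K{\left(J \right)} = 1 + 2 J^{2}$ ($K{\left(J \right)} = \left(J^{2} + 0\right) + \left(J^{2} + 1\right) = J^{2} + \left(1 + J^{2}\right) = 1 + 2 J^{2}$)
$C K{\left(-5 + g 3 \right)} = - 24 \left(1 + 2 \left(-5 - 24\right)^{2}\right) = - 24 \left(1 + 2 \left(-29\right)^{2}\right) = - 24 \left(1 + 2 \cdot 841\right) = - 24 \left(1 + 1682\right) = \left(-24\right) 1683 = -40392$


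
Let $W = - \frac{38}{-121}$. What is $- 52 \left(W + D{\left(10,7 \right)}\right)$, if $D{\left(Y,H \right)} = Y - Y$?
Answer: $- \frac{1976}{121} \approx -16.331$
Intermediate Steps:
$W = \frac{38}{121}$ ($W = \left(-38\right) \left(- \frac{1}{121}\right) = \frac{38}{121} \approx 0.31405$)
$D{\left(Y,H \right)} = 0$
$- 52 \left(W + D{\left(10,7 \right)}\right) = - 52 \left(\frac{38}{121} + 0\right) = \left(-52\right) \frac{38}{121} = - \frac{1976}{121}$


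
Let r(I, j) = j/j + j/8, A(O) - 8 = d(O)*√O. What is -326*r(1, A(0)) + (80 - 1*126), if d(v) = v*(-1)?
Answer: -698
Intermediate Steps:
d(v) = -v
A(O) = 8 - O^(3/2) (A(O) = 8 + (-O)*√O = 8 - O^(3/2))
r(I, j) = 1 + j/8 (r(I, j) = 1 + j*(⅛) = 1 + j/8)
-326*r(1, A(0)) + (80 - 1*126) = -326*(1 + (8 - 0^(3/2))/8) + (80 - 1*126) = -326*(1 + (8 - 1*0)/8) + (80 - 126) = -326*(1 + (8 + 0)/8) - 46 = -326*(1 + (⅛)*8) - 46 = -326*(1 + 1) - 46 = -326*2 - 46 = -652 - 46 = -698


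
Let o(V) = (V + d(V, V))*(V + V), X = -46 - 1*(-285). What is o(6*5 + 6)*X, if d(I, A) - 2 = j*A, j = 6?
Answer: 4370832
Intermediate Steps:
d(I, A) = 2 + 6*A
X = 239 (X = -46 + 285 = 239)
o(V) = 2*V*(2 + 7*V) (o(V) = (V + (2 + 6*V))*(V + V) = (2 + 7*V)*(2*V) = 2*V*(2 + 7*V))
o(6*5 + 6)*X = (2*(6*5 + 6)*(2 + 7*(6*5 + 6)))*239 = (2*(30 + 6)*(2 + 7*(30 + 6)))*239 = (2*36*(2 + 7*36))*239 = (2*36*(2 + 252))*239 = (2*36*254)*239 = 18288*239 = 4370832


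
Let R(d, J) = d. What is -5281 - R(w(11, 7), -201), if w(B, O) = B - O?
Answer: -5285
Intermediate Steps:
-5281 - R(w(11, 7), -201) = -5281 - (11 - 1*7) = -5281 - (11 - 7) = -5281 - 1*4 = -5281 - 4 = -5285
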